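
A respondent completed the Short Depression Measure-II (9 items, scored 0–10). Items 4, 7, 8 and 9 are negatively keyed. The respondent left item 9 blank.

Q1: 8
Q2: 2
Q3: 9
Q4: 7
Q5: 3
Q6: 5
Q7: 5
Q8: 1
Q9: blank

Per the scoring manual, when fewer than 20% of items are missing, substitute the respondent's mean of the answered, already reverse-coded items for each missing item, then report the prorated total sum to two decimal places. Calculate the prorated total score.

49.50

Reverse-coded (on a 0–10 scale, reversed = 10 − raw):
  item 4: 10 − 7 = 3
  item 7: 10 − 5 = 5
  item 8: 10 − 1 = 9
Completed scored items (8 of 9): 8, 2, 9, 3, 3, 5, 5, 9; sum = 44.
Person mean = 44 / 8 ≈ 5.5000
Prorated total = (44 / 8) × 9 = 49.50 (to 2 dp)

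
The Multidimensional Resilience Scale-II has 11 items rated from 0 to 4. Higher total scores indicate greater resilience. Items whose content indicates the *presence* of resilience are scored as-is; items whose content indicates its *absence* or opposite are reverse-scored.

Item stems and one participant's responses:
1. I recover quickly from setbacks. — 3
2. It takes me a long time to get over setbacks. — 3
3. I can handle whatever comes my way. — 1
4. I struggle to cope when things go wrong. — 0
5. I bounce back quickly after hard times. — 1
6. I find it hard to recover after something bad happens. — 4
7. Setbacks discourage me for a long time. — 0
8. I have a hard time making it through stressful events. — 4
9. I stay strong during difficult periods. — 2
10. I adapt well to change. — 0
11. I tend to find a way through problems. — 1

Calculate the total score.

17

Items 2, 4, 6, 7, 8 describe the absence/opposite of resilience → reverse-score.
reversed = (0+4) − raw = 4 − raw.
  item 1: 3
  item 2: 4 − 3 = 1
  item 3: 1
  item 4: 4 − 0 = 4
  item 5: 1
  item 6: 4 − 4 = 0
  item 7: 4 − 0 = 4
  item 8: 4 − 4 = 0
  item 9: 2
  item 10: 0
  item 11: 1
Total = 3 + 1 + 1 + 4 + 1 + 0 + 4 + 0 + 2 + 0 + 1 = 17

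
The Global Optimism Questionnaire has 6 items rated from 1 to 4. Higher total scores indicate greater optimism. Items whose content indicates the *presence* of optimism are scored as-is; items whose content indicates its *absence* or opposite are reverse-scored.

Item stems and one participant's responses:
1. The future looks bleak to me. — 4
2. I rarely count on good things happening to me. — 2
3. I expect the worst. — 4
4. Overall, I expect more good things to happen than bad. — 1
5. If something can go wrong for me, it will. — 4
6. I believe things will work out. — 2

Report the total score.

Items 1, 2, 3, 5 describe the absence/opposite of optimism → reverse-score.
on a 1–4 scale, reversed = 5 − raw.
  item 1: 5 − 4 = 1
  item 2: 5 − 2 = 3
  item 3: 5 − 4 = 1
  item 4: 1
  item 5: 5 − 4 = 1
  item 6: 2
Total = 1 + 3 + 1 + 1 + 1 + 2 = 9

9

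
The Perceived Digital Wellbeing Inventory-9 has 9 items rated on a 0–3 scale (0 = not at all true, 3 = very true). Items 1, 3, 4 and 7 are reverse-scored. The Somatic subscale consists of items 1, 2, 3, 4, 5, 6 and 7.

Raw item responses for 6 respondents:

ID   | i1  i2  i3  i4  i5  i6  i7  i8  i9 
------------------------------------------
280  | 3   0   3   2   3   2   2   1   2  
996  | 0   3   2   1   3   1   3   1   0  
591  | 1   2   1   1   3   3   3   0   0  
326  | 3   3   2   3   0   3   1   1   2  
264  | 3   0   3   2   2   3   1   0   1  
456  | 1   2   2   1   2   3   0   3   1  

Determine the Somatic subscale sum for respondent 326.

Respondent 326 raw: 3, 3, 2, 3, 0, 3, 1, 1, 2.
Somatic items: 1, 2, 3, 4, 5, 6, 7.
Reverse-coded (reverse-coded value = 3 − response):
  item 1: 3 − 3 = 0
  item 2: 3
  item 3: 3 − 2 = 1
  item 4: 3 − 3 = 0
  item 5: 0
  item 6: 3
  item 7: 3 − 1 = 2
Sum = 0 + 3 + 1 + 0 + 0 + 3 + 2 = 9

9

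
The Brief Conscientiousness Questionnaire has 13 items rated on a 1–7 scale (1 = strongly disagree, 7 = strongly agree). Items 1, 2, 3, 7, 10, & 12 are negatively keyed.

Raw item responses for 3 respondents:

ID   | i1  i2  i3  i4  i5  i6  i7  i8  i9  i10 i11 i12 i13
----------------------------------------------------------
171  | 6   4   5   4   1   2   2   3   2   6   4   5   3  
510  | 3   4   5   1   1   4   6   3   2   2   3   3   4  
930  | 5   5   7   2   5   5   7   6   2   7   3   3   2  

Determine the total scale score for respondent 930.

Respondent 930 raw: 5, 5, 7, 2, 5, 5, 7, 6, 2, 7, 3, 3, 2.
Reverse-coded (on a 1–7 scale, reversed = 8 − raw):
  item 1: 8 − 5 = 3
  item 2: 8 − 5 = 3
  item 3: 8 − 7 = 1
  item 4: 2
  item 5: 5
  item 6: 5
  item 7: 8 − 7 = 1
  item 8: 6
  item 9: 2
  item 10: 8 − 7 = 1
  item 11: 3
  item 12: 8 − 3 = 5
  item 13: 2
Sum = 3 + 3 + 1 + 2 + 5 + 5 + 1 + 6 + 2 + 1 + 3 + 5 + 2 = 39

39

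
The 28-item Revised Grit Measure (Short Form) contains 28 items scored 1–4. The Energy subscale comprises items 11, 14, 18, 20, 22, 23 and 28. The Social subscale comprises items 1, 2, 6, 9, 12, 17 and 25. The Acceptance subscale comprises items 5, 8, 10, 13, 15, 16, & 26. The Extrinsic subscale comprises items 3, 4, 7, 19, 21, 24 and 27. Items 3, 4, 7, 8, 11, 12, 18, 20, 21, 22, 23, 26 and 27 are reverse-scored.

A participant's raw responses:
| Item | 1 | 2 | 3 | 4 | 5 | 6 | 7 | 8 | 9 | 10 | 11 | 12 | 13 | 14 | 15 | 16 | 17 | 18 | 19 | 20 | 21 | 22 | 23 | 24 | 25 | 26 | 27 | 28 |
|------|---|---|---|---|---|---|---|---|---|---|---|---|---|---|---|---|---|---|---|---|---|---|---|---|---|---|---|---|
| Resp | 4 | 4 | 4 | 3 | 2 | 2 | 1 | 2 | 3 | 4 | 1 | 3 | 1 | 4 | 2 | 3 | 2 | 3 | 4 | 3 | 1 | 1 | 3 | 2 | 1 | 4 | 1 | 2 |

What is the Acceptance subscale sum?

Acceptance items: 5, 8, 10, 13, 15, 16, 26.
Of these, items 8 & 26 are reverse-scored; reverse-coded value = 5 − response.
  item 5: 2
  item 8: 5 − 2 = 3
  item 10: 4
  item 13: 1
  item 15: 2
  item 16: 3
  item 26: 5 − 4 = 1
Sum = 2 + 3 + 4 + 1 + 2 + 3 + 1 = 16

16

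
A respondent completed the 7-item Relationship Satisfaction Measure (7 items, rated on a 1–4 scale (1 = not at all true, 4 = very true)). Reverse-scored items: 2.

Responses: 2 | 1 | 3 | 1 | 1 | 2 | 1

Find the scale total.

Reversing item 2 with 5 − raw:
Total = 2 + (5−1) + 3 + 1 + 1 + 2 + 1
      = 2 + 4 + 3 + 1 + 1 + 2 + 1 = 14

14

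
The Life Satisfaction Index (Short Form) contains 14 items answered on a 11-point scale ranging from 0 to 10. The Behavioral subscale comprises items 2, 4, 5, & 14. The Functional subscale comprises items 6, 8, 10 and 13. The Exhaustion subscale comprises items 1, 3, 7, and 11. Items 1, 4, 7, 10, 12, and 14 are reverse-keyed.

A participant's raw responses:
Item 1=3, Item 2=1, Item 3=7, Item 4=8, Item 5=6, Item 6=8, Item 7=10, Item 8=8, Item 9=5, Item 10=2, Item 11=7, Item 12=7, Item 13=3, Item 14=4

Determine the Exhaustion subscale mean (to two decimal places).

5.25

Exhaustion items: 1, 3, 7, 11.
Of these, items 1 and 7 are reverse-keyed; reversed = (0+10) − raw = 10 − raw.
  item 1: 10 − 3 = 7
  item 3: 7
  item 7: 10 − 10 = 0
  item 11: 7
Sum = 7 + 7 + 0 + 7 = 21
Mean = 21 / 4 = 5.25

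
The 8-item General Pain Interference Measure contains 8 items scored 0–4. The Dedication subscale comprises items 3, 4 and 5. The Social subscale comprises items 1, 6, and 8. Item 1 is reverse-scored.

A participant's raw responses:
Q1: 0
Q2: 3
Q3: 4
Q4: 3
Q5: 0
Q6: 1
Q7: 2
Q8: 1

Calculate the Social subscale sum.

6

Social items: 1, 6, 8.
Of these, item 1 is reverse-scored; reverse-coded value = 4 − response.
  item 1: 4 − 0 = 4
  item 6: 1
  item 8: 1
Sum = 4 + 1 + 1 = 6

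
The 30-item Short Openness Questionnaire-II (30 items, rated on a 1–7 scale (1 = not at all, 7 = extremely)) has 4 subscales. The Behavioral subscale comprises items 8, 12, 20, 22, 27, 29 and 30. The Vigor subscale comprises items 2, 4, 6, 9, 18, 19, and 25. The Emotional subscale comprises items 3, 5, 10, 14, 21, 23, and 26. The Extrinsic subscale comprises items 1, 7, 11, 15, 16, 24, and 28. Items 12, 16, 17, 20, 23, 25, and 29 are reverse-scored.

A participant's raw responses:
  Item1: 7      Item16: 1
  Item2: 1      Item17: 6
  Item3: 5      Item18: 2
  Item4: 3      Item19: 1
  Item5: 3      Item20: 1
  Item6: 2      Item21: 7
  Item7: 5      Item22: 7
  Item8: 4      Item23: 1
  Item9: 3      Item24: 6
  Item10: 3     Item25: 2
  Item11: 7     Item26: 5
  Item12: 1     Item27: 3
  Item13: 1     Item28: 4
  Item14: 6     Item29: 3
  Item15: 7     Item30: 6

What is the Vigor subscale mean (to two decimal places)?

Vigor items: 2, 4, 6, 9, 18, 19, 25.
Of these, item 25 is reverse-scored; reverse-coded value = 8 − response.
  item 2: 1
  item 4: 3
  item 6: 2
  item 9: 3
  item 18: 2
  item 19: 1
  item 25: 8 − 2 = 6
Sum = 1 + 3 + 2 + 3 + 2 + 1 + 6 = 18
Mean = 18 / 7 = 2.57

2.57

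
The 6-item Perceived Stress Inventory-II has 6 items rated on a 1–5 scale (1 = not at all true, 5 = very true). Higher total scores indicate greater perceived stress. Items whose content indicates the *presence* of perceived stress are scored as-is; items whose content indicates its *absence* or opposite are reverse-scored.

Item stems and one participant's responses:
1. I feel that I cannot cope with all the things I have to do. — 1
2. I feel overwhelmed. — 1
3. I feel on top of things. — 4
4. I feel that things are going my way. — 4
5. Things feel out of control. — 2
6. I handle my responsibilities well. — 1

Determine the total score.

Items 3, 4, 6 describe the absence/opposite of perceived stress → reverse-score.
reversed = (1+5) − raw = 6 − raw.
  item 1: 1
  item 2: 1
  item 3: 6 − 4 = 2
  item 4: 6 − 4 = 2
  item 5: 2
  item 6: 6 − 1 = 5
Total = 1 + 1 + 2 + 2 + 2 + 5 = 13

13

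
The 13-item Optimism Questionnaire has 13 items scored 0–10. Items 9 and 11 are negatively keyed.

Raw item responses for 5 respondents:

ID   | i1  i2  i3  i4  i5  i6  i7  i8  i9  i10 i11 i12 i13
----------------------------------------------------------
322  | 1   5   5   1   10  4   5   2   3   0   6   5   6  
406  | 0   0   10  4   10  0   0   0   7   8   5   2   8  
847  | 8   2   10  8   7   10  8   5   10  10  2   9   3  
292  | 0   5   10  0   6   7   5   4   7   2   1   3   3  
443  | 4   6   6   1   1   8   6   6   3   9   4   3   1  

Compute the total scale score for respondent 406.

Respondent 406 raw: 0, 0, 10, 4, 10, 0, 0, 0, 7, 8, 5, 2, 8.
Reverse-coded (on a 0–10 scale, reversed = 10 − raw):
  item 1: 0
  item 2: 0
  item 3: 10
  item 4: 4
  item 5: 10
  item 6: 0
  item 7: 0
  item 8: 0
  item 9: 10 − 7 = 3
  item 10: 8
  item 11: 10 − 5 = 5
  item 12: 2
  item 13: 8
Sum = 0 + 0 + 10 + 4 + 10 + 0 + 0 + 0 + 3 + 8 + 5 + 2 + 8 = 50

50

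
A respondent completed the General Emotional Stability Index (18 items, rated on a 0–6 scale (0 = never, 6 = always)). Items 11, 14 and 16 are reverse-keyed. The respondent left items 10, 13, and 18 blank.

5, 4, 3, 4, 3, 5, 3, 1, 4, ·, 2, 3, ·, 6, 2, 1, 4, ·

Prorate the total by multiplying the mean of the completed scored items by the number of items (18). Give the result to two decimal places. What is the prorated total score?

Reverse-coded (reverse-coded value = 6 − response):
  item 11: 6 − 2 = 4
  item 14: 6 − 6 = 0
  item 16: 6 − 1 = 5
Completed scored items (15 of 18): 5, 4, 3, 4, 3, 5, 3, 1, 4, 4, 3, 0, 2, 5, 4; sum = 50.
Person mean = 50 / 15 ≈ 3.3333
Prorated total = (50 / 15) × 18 = 60.00 (to 2 dp)

60.00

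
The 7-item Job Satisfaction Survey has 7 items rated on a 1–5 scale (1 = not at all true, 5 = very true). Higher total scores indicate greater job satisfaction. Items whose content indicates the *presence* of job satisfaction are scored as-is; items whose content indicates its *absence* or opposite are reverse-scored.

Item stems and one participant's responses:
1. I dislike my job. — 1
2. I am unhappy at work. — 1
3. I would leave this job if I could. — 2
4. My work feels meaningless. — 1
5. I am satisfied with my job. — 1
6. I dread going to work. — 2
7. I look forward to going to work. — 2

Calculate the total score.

26

Items 1, 2, 3, 4, 6 describe the absence/opposite of job satisfaction → reverse-score.
reversed = (1+5) − raw = 6 − raw.
  item 1: 6 − 1 = 5
  item 2: 6 − 1 = 5
  item 3: 6 − 2 = 4
  item 4: 6 − 1 = 5
  item 5: 1
  item 6: 6 − 2 = 4
  item 7: 2
Total = 5 + 5 + 4 + 5 + 1 + 4 + 2 = 26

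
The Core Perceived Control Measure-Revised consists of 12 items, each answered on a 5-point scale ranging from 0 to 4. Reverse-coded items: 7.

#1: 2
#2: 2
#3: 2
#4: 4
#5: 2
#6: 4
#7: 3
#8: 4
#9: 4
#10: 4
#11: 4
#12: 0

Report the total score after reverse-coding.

33

Reversing item 7 with 4 − raw:
Total = 2 + 2 + 2 + 4 + 2 + 4 + (4−3) + 4 + 4 + 4 + 4 + 0
      = 2 + 2 + 2 + 4 + 2 + 4 + 1 + 4 + 4 + 4 + 4 + 0 = 33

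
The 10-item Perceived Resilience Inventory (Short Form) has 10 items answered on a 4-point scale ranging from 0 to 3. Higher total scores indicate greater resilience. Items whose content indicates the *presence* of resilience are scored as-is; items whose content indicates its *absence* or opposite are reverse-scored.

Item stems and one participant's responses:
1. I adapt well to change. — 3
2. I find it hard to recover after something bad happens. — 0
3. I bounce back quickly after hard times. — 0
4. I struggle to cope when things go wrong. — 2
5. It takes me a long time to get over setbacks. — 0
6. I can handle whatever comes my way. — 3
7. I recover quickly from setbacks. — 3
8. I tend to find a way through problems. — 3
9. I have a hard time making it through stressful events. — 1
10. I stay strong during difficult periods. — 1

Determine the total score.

22

Items 2, 4, 5, 9 describe the absence/opposite of resilience → reverse-score.
reversed = (0+3) − raw = 3 − raw.
  item 1: 3
  item 2: 3 − 0 = 3
  item 3: 0
  item 4: 3 − 2 = 1
  item 5: 3 − 0 = 3
  item 6: 3
  item 7: 3
  item 8: 3
  item 9: 3 − 1 = 2
  item 10: 1
Total = 3 + 3 + 0 + 1 + 3 + 3 + 3 + 3 + 2 + 1 = 22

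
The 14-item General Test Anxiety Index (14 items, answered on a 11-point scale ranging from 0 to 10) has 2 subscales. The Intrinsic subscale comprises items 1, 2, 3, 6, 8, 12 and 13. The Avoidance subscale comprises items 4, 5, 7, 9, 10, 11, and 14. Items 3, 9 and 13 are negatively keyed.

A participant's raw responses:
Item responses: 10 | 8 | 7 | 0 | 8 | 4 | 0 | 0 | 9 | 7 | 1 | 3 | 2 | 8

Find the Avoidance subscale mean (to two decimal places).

Avoidance items: 4, 5, 7, 9, 10, 11, 14.
Of these, item 9 is negatively keyed; reversed = (0+10) − raw = 10 − raw.
  item 4: 0
  item 5: 8
  item 7: 0
  item 9: 10 − 9 = 1
  item 10: 7
  item 11: 1
  item 14: 8
Sum = 0 + 8 + 0 + 1 + 7 + 1 + 8 = 25
Mean = 25 / 7 = 3.57

3.57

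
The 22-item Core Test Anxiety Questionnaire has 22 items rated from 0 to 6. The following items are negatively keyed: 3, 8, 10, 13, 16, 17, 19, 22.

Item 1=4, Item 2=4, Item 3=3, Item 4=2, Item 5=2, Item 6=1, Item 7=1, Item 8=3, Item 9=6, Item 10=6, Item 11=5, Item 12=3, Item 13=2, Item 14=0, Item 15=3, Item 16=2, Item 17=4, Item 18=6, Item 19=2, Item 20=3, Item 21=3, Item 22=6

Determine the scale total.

63

Reverse-coded items (reversed = (0+6) − raw = 6 − raw):
  item 3: 6 − 3 = 3
  item 8: 6 − 3 = 3
  item 10: 6 − 6 = 0
  item 13: 6 − 2 = 4
  item 16: 6 − 2 = 4
  item 17: 6 − 4 = 2
  item 19: 6 − 2 = 4
  item 22: 6 − 6 = 0
After reverse-coding: 4, 4, 3, 2, 2, 1, 1, 3, 6, 0, 5, 3, 4, 0, 3, 4, 2, 6, 4, 3, 3, 0
Total = 4 + 4 + 3 + 2 + 2 + 1 + 1 + 3 + 6 + 0 + 5 + 3 + 4 + 0 + 3 + 4 + 2 + 6 + 4 + 3 + 3 + 0 = 63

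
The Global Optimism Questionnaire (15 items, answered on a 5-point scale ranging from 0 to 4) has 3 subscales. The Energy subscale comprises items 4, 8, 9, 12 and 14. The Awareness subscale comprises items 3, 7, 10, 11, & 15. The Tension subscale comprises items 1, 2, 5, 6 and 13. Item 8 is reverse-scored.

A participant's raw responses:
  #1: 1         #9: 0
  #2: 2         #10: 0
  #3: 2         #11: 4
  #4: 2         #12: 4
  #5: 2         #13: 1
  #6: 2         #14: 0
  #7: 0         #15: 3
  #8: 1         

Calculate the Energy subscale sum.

Energy items: 4, 8, 9, 12, 14.
Of these, item 8 is reverse-scored; on a 0–4 scale, reversed = 4 − raw.
  item 4: 2
  item 8: 4 − 1 = 3
  item 9: 0
  item 12: 4
  item 14: 0
Sum = 2 + 3 + 0 + 4 + 0 = 9

9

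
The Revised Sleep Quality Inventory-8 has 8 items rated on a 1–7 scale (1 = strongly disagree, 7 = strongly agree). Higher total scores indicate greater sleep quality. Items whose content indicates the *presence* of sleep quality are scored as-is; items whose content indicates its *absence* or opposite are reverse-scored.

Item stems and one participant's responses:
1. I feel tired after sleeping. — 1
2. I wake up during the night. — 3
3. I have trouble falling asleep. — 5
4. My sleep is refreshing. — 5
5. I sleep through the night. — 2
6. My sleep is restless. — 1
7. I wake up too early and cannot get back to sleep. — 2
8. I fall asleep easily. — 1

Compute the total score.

Items 1, 2, 3, 6, 7 describe the absence/opposite of sleep quality → reverse-score.
reverse-coded value = 8 − response.
  item 1: 8 − 1 = 7
  item 2: 8 − 3 = 5
  item 3: 8 − 5 = 3
  item 4: 5
  item 5: 2
  item 6: 8 − 1 = 7
  item 7: 8 − 2 = 6
  item 8: 1
Total = 7 + 5 + 3 + 5 + 2 + 7 + 6 + 1 = 36

36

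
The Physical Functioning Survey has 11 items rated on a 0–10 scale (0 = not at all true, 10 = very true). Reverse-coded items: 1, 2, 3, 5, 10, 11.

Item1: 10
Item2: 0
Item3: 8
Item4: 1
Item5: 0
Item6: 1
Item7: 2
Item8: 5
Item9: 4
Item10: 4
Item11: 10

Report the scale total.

41

Reversing items 1, 2, 3, 5, 10, and 11 with 10 − raw:
Total = (10−10) + (10−0) + (10−8) + 1 + (10−0) + 1 + 2 + 5 + 4 + (10−4) + (10−10)
      = 0 + 10 + 2 + 1 + 10 + 1 + 2 + 5 + 4 + 6 + 0 = 41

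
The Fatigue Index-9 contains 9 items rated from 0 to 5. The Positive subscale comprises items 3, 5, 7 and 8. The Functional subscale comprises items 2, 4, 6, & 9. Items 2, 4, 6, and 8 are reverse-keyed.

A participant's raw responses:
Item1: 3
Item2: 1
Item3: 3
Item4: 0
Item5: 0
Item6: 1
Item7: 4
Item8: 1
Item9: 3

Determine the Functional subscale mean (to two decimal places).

Functional items: 2, 4, 6, 9.
Of these, items 2, 4 and 6 are reverse-keyed; on a 0–5 scale, reversed = 5 − raw.
  item 2: 5 − 1 = 4
  item 4: 5 − 0 = 5
  item 6: 5 − 1 = 4
  item 9: 3
Sum = 4 + 5 + 4 + 3 = 16
Mean = 16 / 4 = 4.00

4.00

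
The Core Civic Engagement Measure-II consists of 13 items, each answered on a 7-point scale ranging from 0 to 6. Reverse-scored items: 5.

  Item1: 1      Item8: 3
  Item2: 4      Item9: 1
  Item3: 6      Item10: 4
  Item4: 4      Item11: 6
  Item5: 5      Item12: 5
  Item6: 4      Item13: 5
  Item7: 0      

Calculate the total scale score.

44

Apply reverse scoring (reversed = (0+6) − raw = 6 − raw):
  item 5: 6 − 5 = 1
Scored responses: 1, 4, 6, 4, 1, 4, 0, 3, 1, 4, 6, 5, 5
Total = 1 + 4 + 6 + 4 + 1 + 4 + 0 + 3 + 1 + 4 + 6 + 5 + 5 = 44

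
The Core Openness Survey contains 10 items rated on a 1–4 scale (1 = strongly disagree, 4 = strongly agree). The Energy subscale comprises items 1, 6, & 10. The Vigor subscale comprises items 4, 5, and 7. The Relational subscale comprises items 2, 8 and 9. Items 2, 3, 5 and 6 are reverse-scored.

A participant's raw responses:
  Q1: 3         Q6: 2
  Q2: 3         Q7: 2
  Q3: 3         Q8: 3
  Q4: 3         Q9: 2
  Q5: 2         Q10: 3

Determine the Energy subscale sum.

9

Energy items: 1, 6, 10.
Of these, item 6 is reverse-scored; reverse-coded value = 5 − response.
  item 1: 3
  item 6: 5 − 2 = 3
  item 10: 3
Sum = 3 + 3 + 3 = 9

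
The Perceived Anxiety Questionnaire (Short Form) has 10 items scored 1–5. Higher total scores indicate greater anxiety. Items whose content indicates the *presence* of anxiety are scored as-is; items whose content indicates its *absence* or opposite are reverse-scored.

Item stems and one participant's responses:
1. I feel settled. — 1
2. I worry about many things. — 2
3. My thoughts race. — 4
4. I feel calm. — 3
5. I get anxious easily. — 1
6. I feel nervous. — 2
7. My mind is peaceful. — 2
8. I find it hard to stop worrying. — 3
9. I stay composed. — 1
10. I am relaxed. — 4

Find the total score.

Items 1, 4, 7, 9, 10 describe the absence/opposite of anxiety → reverse-score.
on a 1–5 scale, reversed = 6 − raw.
  item 1: 6 − 1 = 5
  item 2: 2
  item 3: 4
  item 4: 6 − 3 = 3
  item 5: 1
  item 6: 2
  item 7: 6 − 2 = 4
  item 8: 3
  item 9: 6 − 1 = 5
  item 10: 6 − 4 = 2
Total = 5 + 2 + 4 + 3 + 1 + 2 + 4 + 3 + 5 + 2 = 31

31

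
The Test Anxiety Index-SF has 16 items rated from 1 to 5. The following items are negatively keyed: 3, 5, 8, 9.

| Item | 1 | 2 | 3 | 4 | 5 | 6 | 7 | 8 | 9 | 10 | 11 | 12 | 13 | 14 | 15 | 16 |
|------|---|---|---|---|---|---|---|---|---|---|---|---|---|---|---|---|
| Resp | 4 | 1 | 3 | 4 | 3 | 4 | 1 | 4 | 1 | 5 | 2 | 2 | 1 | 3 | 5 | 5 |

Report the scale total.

50

Raw sum = 48. Negatively keyed items: 3, 5, 8, 9; their raw sum = 11.
Each reversal replaces raw with 6 − raw, changing the total by 6 − 2·raw per item.
Total = 48 + 4·6 − 2·11 = 48 + 24 − 22 = 50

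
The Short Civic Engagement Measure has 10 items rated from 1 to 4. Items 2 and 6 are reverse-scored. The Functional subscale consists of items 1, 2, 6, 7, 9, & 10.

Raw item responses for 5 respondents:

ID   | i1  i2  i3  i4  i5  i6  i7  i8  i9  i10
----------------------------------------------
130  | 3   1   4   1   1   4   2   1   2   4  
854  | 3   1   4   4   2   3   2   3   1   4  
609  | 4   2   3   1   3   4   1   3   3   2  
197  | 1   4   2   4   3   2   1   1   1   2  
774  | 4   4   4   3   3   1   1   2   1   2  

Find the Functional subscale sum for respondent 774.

Respondent 774 raw: 4, 4, 4, 3, 3, 1, 1, 2, 1, 2.
Functional items: 1, 2, 6, 7, 9, 10.
Reverse-coded (reverse-coded value = 5 − response):
  item 1: 4
  item 2: 5 − 4 = 1
  item 6: 5 − 1 = 4
  item 7: 1
  item 9: 1
  item 10: 2
Sum = 4 + 1 + 4 + 1 + 1 + 2 = 13

13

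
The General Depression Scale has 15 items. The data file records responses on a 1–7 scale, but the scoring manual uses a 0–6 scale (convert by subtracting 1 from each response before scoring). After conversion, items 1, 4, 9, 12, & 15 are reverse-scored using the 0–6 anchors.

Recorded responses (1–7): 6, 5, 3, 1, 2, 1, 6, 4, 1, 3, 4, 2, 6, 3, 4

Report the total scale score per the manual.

Convert to 0–6: 5, 4, 2, 0, 1, 0, 5, 3, 0, 2, 3, 1, 5, 2, 3
Reverse-coded (reversed = (0+6) − raw = 6 − raw):
  item 1: 6 − 5 = 1
  item 4: 6 − 0 = 6
  item 9: 6 − 0 = 6
  item 12: 6 − 1 = 5
  item 15: 6 − 3 = 3
Scored: 1, 4, 2, 6, 1, 0, 5, 3, 6, 2, 3, 5, 5, 2, 3
Total = 48

48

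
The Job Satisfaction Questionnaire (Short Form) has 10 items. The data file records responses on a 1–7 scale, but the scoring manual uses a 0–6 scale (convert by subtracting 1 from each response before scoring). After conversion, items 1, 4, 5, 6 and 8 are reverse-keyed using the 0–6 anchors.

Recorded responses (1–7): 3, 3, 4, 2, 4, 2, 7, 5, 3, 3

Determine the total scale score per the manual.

Convert to 0–6: 2, 2, 3, 1, 3, 1, 6, 4, 2, 2
Reverse-coded (on a 0–6 scale, reversed = 6 − raw):
  item 1: 6 − 2 = 4
  item 4: 6 − 1 = 5
  item 5: 6 − 3 = 3
  item 6: 6 − 1 = 5
  item 8: 6 − 4 = 2
Scored: 4, 2, 3, 5, 3, 5, 6, 2, 2, 2
Total = 34

34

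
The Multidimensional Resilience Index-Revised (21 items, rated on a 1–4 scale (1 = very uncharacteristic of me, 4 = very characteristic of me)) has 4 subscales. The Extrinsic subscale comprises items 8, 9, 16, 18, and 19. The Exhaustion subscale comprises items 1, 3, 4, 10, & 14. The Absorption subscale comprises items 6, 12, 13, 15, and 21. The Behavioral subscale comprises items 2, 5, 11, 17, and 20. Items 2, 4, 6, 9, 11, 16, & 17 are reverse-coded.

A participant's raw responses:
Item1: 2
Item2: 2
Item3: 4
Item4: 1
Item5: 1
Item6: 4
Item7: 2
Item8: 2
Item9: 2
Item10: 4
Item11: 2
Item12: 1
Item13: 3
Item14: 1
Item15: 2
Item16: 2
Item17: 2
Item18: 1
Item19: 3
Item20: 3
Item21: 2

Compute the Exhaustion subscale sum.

15

Exhaustion items: 1, 3, 4, 10, 14.
Of these, item 4 is reverse-coded; reverse-coded value = 5 − response.
  item 1: 2
  item 3: 4
  item 4: 5 − 1 = 4
  item 10: 4
  item 14: 1
Sum = 2 + 4 + 4 + 4 + 1 = 15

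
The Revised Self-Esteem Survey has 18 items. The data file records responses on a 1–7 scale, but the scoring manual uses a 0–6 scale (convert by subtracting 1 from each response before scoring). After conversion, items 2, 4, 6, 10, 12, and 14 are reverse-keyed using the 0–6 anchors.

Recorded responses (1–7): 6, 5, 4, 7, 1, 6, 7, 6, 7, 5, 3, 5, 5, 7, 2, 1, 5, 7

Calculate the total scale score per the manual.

49

Convert to 0–6: 5, 4, 3, 6, 0, 5, 6, 5, 6, 4, 2, 4, 4, 6, 1, 0, 4, 6
Reverse-coded (on a 0–6 scale, reversed = 6 − raw):
  item 2: 6 − 4 = 2
  item 4: 6 − 6 = 0
  item 6: 6 − 5 = 1
  item 10: 6 − 4 = 2
  item 12: 6 − 4 = 2
  item 14: 6 − 6 = 0
Scored: 5, 2, 3, 0, 0, 1, 6, 5, 6, 2, 2, 2, 4, 0, 1, 0, 4, 6
Total = 49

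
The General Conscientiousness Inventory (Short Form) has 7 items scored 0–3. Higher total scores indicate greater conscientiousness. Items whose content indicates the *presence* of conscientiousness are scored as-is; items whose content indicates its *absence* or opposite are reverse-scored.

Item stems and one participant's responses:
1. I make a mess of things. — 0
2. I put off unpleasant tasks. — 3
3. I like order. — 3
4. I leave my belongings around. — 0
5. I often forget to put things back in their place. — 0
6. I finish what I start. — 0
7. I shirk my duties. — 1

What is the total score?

14

Items 1, 2, 4, 5, 7 describe the absence/opposite of conscientiousness → reverse-score.
reversed = (0+3) − raw = 3 − raw.
  item 1: 3 − 0 = 3
  item 2: 3 − 3 = 0
  item 3: 3
  item 4: 3 − 0 = 3
  item 5: 3 − 0 = 3
  item 6: 0
  item 7: 3 − 1 = 2
Total = 3 + 0 + 3 + 3 + 3 + 0 + 2 = 14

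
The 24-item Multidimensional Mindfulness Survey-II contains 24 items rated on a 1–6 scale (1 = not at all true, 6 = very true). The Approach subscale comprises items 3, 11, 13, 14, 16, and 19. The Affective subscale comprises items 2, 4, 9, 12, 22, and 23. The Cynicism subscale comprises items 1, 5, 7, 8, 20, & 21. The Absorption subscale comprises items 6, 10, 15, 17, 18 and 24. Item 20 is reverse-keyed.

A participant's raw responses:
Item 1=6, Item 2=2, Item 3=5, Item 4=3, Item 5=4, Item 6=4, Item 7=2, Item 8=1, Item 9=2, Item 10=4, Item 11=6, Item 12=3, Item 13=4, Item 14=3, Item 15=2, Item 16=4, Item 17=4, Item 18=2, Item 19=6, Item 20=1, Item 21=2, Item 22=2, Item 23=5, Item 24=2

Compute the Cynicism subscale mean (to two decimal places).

Cynicism items: 1, 5, 7, 8, 20, 21.
Of these, item 20 is reverse-keyed; reverse-coded value = 7 − response.
  item 1: 6
  item 5: 4
  item 7: 2
  item 8: 1
  item 20: 7 − 1 = 6
  item 21: 2
Sum = 6 + 4 + 2 + 1 + 6 + 2 = 21
Mean = 21 / 6 = 3.50

3.50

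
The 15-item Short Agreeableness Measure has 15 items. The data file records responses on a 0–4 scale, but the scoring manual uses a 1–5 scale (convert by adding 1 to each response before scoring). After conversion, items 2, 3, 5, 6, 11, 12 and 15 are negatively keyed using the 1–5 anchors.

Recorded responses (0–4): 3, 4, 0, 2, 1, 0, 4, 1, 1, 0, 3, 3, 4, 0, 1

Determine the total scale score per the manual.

46

Convert to 1–5: 4, 5, 1, 3, 2, 1, 5, 2, 2, 1, 4, 4, 5, 1, 2
Reverse-coded (reverse-coded value = 6 − response):
  item 2: 6 − 5 = 1
  item 3: 6 − 1 = 5
  item 5: 6 − 2 = 4
  item 6: 6 − 1 = 5
  item 11: 6 − 4 = 2
  item 12: 6 − 4 = 2
  item 15: 6 − 2 = 4
Scored: 4, 1, 5, 3, 4, 5, 5, 2, 2, 1, 2, 2, 5, 1, 4
Total = 46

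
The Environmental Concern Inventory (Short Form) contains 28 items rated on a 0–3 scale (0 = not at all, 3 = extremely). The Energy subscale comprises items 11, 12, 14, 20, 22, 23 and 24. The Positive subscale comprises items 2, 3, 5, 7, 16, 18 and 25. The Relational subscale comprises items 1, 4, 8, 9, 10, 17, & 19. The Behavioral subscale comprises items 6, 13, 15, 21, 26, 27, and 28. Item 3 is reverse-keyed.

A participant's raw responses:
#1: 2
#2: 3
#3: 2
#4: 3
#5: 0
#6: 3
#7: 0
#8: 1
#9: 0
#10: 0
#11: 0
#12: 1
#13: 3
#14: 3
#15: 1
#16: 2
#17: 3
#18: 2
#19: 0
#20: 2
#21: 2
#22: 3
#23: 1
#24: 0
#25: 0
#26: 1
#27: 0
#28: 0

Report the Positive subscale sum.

8

Positive items: 2, 3, 5, 7, 16, 18, 25.
Of these, item 3 is reverse-keyed; on a 0–3 scale, reversed = 3 − raw.
  item 2: 3
  item 3: 3 − 2 = 1
  item 5: 0
  item 7: 0
  item 16: 2
  item 18: 2
  item 25: 0
Sum = 3 + 1 + 0 + 0 + 2 + 2 + 0 = 8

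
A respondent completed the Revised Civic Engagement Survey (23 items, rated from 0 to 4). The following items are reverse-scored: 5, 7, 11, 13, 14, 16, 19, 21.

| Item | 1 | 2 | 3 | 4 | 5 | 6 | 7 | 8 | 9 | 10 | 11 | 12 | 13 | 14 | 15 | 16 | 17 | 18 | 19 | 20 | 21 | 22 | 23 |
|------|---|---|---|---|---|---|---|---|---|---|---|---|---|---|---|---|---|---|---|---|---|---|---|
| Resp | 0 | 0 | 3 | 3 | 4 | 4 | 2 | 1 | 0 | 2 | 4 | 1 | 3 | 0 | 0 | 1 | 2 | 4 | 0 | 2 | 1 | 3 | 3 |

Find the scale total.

Raw sum = 43. Reverse-scored items: 5, 7, 11, 13, 14, 16, 19, 21; their raw sum = 15.
Each reversal replaces raw with 4 − raw, changing the total by 4 − 2·raw per item.
Total = 43 + 8·4 − 2·15 = 43 + 32 − 30 = 45

45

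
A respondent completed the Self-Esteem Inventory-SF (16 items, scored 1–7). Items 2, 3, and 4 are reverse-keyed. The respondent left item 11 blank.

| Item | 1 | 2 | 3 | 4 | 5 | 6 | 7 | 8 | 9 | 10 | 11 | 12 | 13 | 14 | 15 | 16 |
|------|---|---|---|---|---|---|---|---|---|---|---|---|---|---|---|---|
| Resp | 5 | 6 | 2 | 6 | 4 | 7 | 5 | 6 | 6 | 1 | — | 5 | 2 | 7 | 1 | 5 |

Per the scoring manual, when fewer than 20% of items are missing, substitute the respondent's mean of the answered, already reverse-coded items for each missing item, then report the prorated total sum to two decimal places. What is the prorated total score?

68.27

Reverse-coded (on a 1–7 scale, reversed = 8 − raw):
  item 2: 8 − 6 = 2
  item 3: 8 − 2 = 6
  item 4: 8 − 6 = 2
Completed scored items (15 of 16): 5, 2, 6, 2, 4, 7, 5, 6, 6, 1, 5, 2, 7, 1, 5; sum = 64.
Person mean = 64 / 15 ≈ 4.2667
Prorated total = (64 / 15) × 16 = 68.27 (to 2 dp)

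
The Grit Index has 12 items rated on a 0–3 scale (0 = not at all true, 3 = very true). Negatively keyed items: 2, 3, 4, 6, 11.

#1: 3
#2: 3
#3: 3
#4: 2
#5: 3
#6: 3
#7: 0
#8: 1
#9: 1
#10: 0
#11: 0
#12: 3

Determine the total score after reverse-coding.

Reverse-coded items (on a 0–3 scale, reversed = 3 − raw):
  item 2: 3 − 3 = 0
  item 3: 3 − 3 = 0
  item 4: 3 − 2 = 1
  item 6: 3 − 3 = 0
  item 11: 3 − 0 = 3
Scored responses: 3, 0, 0, 1, 3, 0, 0, 1, 1, 0, 3, 3
Total = 3 + 0 + 0 + 1 + 3 + 0 + 0 + 1 + 1 + 0 + 3 + 3 = 15

15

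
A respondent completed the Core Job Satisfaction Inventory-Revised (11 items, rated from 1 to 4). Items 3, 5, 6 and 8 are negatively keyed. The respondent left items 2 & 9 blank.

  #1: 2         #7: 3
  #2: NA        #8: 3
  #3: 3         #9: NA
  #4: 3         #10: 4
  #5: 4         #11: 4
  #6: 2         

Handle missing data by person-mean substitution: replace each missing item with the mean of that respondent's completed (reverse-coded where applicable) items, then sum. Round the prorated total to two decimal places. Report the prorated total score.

29.33

Reverse-coded (on a 1–4 scale, reversed = 5 − raw):
  item 3: 5 − 3 = 2
  item 5: 5 − 4 = 1
  item 6: 5 − 2 = 3
  item 8: 5 − 3 = 2
Completed scored items (9 of 11): 2, 2, 3, 1, 3, 3, 2, 4, 4; sum = 24.
Person mean = 24 / 9 ≈ 2.6667
Prorated total = (24 / 9) × 11 = 29.33 (to 2 dp)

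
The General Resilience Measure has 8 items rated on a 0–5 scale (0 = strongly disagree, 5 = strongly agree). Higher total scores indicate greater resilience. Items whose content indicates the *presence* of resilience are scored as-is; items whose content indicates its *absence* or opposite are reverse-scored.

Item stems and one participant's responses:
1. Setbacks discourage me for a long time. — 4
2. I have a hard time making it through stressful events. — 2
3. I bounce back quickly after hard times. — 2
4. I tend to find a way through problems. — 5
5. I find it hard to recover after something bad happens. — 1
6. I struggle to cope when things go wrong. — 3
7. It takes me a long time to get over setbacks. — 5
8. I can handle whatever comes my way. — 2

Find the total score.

19

Items 1, 2, 5, 6, 7 describe the absence/opposite of resilience → reverse-score.
reverse-coded value = 5 − response.
  item 1: 5 − 4 = 1
  item 2: 5 − 2 = 3
  item 3: 2
  item 4: 5
  item 5: 5 − 1 = 4
  item 6: 5 − 3 = 2
  item 7: 5 − 5 = 0
  item 8: 2
Total = 1 + 3 + 2 + 5 + 4 + 2 + 0 + 2 = 19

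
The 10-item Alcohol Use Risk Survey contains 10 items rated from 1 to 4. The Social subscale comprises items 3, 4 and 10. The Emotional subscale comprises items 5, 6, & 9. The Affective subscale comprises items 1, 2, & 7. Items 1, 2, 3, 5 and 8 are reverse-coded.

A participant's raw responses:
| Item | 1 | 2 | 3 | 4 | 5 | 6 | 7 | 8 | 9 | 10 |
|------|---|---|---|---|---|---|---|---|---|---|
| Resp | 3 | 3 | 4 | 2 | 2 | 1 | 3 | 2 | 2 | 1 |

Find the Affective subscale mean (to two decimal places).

Affective items: 1, 2, 7.
Of these, items 1 & 2 are reverse-coded; on a 1–4 scale, reversed = 5 − raw.
  item 1: 5 − 3 = 2
  item 2: 5 − 3 = 2
  item 7: 3
Sum = 2 + 2 + 3 = 7
Mean = 7 / 3 = 2.33

2.33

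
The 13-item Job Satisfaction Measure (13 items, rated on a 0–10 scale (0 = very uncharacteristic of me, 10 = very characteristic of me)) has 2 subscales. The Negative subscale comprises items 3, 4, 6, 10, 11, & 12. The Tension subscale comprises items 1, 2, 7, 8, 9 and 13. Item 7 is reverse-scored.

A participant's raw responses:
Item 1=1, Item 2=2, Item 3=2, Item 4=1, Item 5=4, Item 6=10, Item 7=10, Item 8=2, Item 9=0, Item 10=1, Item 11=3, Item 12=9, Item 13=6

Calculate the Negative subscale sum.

Negative items: 3, 4, 6, 10, 11, 12.
  item 3: 2
  item 4: 1
  item 6: 10
  item 10: 1
  item 11: 3
  item 12: 9
Sum = 2 + 1 + 10 + 1 + 3 + 9 = 26

26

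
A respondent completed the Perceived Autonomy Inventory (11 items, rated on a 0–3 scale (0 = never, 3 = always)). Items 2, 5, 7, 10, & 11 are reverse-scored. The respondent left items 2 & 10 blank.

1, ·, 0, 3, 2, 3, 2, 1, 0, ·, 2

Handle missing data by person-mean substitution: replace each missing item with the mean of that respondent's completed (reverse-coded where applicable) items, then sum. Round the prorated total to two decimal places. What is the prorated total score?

13.44

Reverse-coded (reverse-coded value = 3 − response):
  item 5: 3 − 2 = 1
  item 7: 3 − 2 = 1
  item 11: 3 − 2 = 1
Completed scored items (9 of 11): 1, 0, 3, 1, 3, 1, 1, 0, 1; sum = 11.
Person mean = 11 / 9 ≈ 1.2222
Prorated total = (11 / 9) × 11 = 13.44 (to 2 dp)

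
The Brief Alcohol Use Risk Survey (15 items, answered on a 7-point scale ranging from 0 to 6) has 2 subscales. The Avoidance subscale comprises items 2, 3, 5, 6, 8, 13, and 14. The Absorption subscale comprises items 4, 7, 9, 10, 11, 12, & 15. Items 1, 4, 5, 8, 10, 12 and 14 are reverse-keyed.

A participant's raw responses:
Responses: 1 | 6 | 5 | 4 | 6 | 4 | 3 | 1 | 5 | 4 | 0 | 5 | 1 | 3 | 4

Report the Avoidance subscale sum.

24

Avoidance items: 2, 3, 5, 6, 8, 13, 14.
Of these, items 5, 8 and 14 are reverse-keyed; reversed = (0+6) − raw = 6 − raw.
  item 2: 6
  item 3: 5
  item 5: 6 − 6 = 0
  item 6: 4
  item 8: 6 − 1 = 5
  item 13: 1
  item 14: 6 − 3 = 3
Sum = 6 + 5 + 0 + 4 + 5 + 1 + 3 = 24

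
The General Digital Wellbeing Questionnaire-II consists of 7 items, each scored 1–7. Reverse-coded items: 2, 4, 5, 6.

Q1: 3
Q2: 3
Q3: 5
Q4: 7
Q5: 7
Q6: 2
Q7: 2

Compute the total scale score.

23

Reverse-coded items use 8 − raw:
  item 2: 8 − 3 = 5
  item 4: 8 − 7 = 1
  item 5: 8 − 7 = 1
  item 6: 8 − 2 = 6
After reverse-coding: 3, 5, 5, 1, 1, 6, 2
Total = 3 + 5 + 5 + 1 + 1 + 6 + 2 = 23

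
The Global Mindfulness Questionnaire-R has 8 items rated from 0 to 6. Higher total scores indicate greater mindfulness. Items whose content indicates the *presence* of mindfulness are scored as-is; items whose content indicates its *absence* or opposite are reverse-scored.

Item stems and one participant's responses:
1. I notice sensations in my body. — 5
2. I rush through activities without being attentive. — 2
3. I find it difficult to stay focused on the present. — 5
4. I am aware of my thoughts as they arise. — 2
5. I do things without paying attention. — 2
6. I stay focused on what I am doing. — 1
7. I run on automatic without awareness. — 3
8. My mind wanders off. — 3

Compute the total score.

Items 2, 3, 5, 7, 8 describe the absence/opposite of mindfulness → reverse-score.
reverse-coded value = 6 − response.
  item 1: 5
  item 2: 6 − 2 = 4
  item 3: 6 − 5 = 1
  item 4: 2
  item 5: 6 − 2 = 4
  item 6: 1
  item 7: 6 − 3 = 3
  item 8: 6 − 3 = 3
Total = 5 + 4 + 1 + 2 + 4 + 1 + 3 + 3 = 23

23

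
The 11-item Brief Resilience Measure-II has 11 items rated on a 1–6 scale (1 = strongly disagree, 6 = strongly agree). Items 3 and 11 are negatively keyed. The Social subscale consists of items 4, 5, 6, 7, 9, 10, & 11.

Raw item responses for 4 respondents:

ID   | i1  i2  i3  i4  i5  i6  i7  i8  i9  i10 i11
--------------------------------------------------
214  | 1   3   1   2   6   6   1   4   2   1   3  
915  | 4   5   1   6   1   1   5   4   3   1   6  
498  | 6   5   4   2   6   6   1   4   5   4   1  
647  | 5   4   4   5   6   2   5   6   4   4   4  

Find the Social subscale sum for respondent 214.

Respondent 214 raw: 1, 3, 1, 2, 6, 6, 1, 4, 2, 1, 3.
Social items: 4, 5, 6, 7, 9, 10, 11.
Reverse-coded (reversed = (1+6) − raw = 7 − raw):
  item 4: 2
  item 5: 6
  item 6: 6
  item 7: 1
  item 9: 2
  item 10: 1
  item 11: 7 − 3 = 4
Sum = 2 + 6 + 6 + 1 + 2 + 1 + 4 = 22

22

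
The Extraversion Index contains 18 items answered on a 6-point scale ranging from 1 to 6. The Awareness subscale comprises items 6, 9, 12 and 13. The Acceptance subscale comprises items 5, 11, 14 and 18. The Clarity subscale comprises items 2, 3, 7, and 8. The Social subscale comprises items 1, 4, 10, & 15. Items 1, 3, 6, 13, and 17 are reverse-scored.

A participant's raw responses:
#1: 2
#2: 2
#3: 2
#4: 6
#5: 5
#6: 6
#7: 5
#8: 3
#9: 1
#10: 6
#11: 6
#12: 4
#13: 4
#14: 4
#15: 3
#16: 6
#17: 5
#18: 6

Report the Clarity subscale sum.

Clarity items: 2, 3, 7, 8.
Of these, item 3 is reverse-scored; reverse-coded value = 7 − response.
  item 2: 2
  item 3: 7 − 2 = 5
  item 7: 5
  item 8: 3
Sum = 2 + 5 + 5 + 3 = 15

15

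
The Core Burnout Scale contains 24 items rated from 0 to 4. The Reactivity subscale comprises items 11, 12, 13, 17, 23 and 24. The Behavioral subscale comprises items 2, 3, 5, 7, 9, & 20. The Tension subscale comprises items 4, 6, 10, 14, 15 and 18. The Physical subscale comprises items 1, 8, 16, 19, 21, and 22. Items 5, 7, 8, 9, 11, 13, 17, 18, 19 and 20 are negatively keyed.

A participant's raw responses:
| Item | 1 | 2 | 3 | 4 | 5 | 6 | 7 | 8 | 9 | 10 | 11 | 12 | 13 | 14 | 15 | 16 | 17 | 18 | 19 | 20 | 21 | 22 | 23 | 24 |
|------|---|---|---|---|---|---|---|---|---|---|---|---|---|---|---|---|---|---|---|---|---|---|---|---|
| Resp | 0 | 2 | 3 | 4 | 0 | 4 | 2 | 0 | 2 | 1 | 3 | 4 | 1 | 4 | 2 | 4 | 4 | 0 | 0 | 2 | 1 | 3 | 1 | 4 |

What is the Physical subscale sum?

Physical items: 1, 8, 16, 19, 21, 22.
Of these, items 8 & 19 are negatively keyed; reversed = (0+4) − raw = 4 − raw.
  item 1: 0
  item 8: 4 − 0 = 4
  item 16: 4
  item 19: 4 − 0 = 4
  item 21: 1
  item 22: 3
Sum = 0 + 4 + 4 + 4 + 1 + 3 = 16

16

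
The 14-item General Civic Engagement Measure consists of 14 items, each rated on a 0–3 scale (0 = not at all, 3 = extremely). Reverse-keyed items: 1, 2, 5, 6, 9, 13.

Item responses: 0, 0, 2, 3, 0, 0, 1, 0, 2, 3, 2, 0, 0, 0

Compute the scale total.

27

Reversing items 1, 2, 5, 6, 9, and 13 with 3 − raw:
Total = (3−0) + (3−0) + 2 + 3 + (3−0) + (3−0) + 1 + 0 + (3−2) + 3 + 2 + 0 + (3−0) + 0
      = 3 + 3 + 2 + 3 + 3 + 3 + 1 + 0 + 1 + 3 + 2 + 0 + 3 + 0 = 27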